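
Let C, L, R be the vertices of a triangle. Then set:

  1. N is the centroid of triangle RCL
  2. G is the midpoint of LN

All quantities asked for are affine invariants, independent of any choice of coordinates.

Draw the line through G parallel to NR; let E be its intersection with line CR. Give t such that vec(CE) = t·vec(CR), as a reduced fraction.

t = 3/2

Choose coordinates C = (0, 0), L = (1, 0), R = (0, 1).
1. N is the centroid of triangle RCL ⇒ N = (1/3, 1/3)
2. G is the midpoint of LN ⇒ G = (2/3, 1/6)
through G parallel to NR: direction (-1/3, 2/3); meets CR at E = (0, 3/2)
E = C + t·(R−C) with t = 3/2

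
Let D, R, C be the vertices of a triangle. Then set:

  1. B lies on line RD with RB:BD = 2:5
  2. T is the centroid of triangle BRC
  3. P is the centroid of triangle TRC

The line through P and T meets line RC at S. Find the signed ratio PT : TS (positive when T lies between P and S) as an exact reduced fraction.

Work in coordinates with D = (0, 0), R = (1, 0), C = (0, 1).
1. B lies on line RD with RB:BD = 2:5 ⇒ B = (5/7, 0)
2. T is the centroid of triangle BRC ⇒ T = (4/7, 1/3)
3. P is the centroid of triangle TRC ⇒ P = (11/21, 4/9)
line PT meets RC at S = (1/2, 1/2)
T = P + t·(S−P) with t = -2, so PT:TS = -2:3

PT:TS = -2/3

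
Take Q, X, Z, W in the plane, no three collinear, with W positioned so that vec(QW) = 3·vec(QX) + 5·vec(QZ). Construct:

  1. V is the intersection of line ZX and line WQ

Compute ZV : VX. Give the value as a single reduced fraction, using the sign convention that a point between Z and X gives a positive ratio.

ZV:VX = 3/5

Work in coordinates with Q = (0, 0), X = (1, 0), Z = (0, 1), W = (3, 5).
1. V is the intersection of line ZX and line WQ ⇒ V = (3/8, 5/8)
V = Z + t·(X−Z) with t = 3/8, so ZV:VX = t:(1−t) = 3/8:5/8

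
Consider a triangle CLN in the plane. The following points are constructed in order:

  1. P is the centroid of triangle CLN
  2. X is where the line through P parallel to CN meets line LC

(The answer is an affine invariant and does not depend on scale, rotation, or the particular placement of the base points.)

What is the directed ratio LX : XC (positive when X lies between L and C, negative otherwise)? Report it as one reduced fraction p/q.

Work in coordinates with C = (0, 0), L = (1, 0), N = (0, 1).
1. P is the centroid of triangle CLN ⇒ P = (1/3, 1/3)
2. X is where the line through P parallel to CN meets line LC ⇒ X = (1/3, 0)
X = L + t·(C−L) with t = 2/3, so LX:XC = t:(1−t) = 2/3:1/3

LX:XC = 2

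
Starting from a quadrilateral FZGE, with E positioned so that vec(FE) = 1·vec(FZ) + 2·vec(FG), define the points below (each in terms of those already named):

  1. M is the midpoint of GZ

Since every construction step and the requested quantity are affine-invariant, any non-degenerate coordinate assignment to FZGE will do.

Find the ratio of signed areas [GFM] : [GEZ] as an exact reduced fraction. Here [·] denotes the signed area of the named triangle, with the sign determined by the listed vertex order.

Work in coordinates with F = (0, 0), Z = (1, 0), G = (0, 1), E = (1, 2).
1. M is the midpoint of GZ ⇒ M = (1/2, 1/2)
2·[GFM] = 1/2, 2·[GEZ] = -2
[GFM]:[GEZ] = 1/2:-2 = -1/4

[GFM]:[GEZ] = -1/4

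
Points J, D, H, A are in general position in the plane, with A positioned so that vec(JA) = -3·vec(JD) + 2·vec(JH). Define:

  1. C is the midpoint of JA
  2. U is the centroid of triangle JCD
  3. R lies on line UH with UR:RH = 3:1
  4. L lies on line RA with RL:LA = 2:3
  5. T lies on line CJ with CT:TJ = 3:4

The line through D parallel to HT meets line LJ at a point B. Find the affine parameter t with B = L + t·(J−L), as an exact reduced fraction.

Work in coordinates with J = (0, 0), D = (1, 0), H = (0, 1), A = (-3, 2).
1. C is the midpoint of JA ⇒ C = (-3/2, 1)
2. U is the centroid of triangle JCD ⇒ U = (-1/6, 1/3)
3. R lies on line UH with UR:RH = 3:1 ⇒ R = (-1/24, 5/6)
4. L lies on line RA with RL:LA = 2:3 ⇒ L = (-49/40, 13/10)
5. T lies on line CJ with CT:TJ = 3:4 ⇒ T = (-6/7, 4/7)
through D parallel to HT: direction (-6/7, -3/7); meets LJ at B = (49/153, -52/153)
B = L + t·(J−L) with t = 193/153

t = 193/153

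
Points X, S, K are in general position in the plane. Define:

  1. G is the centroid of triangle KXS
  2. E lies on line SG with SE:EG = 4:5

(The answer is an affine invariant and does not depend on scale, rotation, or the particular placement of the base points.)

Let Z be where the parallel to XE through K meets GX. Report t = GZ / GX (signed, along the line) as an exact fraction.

t = -14/5

Set X = (0, 0), S = (1, 0), K = (0, 1); any affine frame gives the same invariant.
1. G is the centroid of triangle KXS ⇒ G = (1/3, 1/3)
2. E lies on line SG with SE:EG = 4:5 ⇒ E = (19/27, 4/27)
through K parallel to XE: direction (19/27, 4/27); meets GX at Z = (19/15, 19/15)
Z = G + t·(X−G) with t = -14/5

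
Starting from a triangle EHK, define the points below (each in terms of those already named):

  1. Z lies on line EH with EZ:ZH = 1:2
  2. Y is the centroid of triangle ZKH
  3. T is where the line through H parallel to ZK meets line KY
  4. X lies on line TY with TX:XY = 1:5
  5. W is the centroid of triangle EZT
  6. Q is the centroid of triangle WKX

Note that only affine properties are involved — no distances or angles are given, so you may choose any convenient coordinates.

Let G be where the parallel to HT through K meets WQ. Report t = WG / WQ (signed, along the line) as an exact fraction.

t = -9/10

Assign E = (0, 0), H = (1, 0), K = (0, 1) — the answer is frame-independent, so this choice is without loss of generality.
1. Z lies on line EH with EZ:ZH = 1:2 ⇒ Z = (1/3, 0)
2. Y is the centroid of triangle ZKH ⇒ Y = (4/9, 1/3)
3. T is where the line through H parallel to ZK meets line KY ⇒ T = (4/3, -1)
4. X lies on line TY with TX:XY = 1:5 ⇒ X = (32/27, -7/9)
5. W is the centroid of triangle EZT ⇒ W = (5/9, -1/3)
6. Q is the centroid of triangle WKX ⇒ Q = (47/81, -1/27)
through K parallel to HT: direction (1/3, -1); meets WQ at G = (8/15, -3/5)
G = W + t·(Q−W) with t = -9/10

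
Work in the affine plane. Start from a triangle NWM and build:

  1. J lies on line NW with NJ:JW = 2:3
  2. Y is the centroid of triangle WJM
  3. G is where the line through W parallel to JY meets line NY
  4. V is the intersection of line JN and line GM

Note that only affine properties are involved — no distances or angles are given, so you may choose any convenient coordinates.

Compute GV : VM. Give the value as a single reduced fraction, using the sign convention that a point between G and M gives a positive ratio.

Work in coordinates with N = (0, 0), W = (1, 0), M = (0, 1).
1. J lies on line NW with NJ:JW = 2:3 ⇒ J = (2/5, 0)
2. Y is the centroid of triangle WJM ⇒ Y = (7/15, 1/3)
3. G is where the line through W parallel to JY meets line NY ⇒ G = (7/6, 5/6)
4. V is the intersection of line JN and line GM ⇒ V = (7, 0)
V = G + t·(M−G) with t = -5, so GV:VM = t:(1−t) = -5:6

GV:VM = -5/6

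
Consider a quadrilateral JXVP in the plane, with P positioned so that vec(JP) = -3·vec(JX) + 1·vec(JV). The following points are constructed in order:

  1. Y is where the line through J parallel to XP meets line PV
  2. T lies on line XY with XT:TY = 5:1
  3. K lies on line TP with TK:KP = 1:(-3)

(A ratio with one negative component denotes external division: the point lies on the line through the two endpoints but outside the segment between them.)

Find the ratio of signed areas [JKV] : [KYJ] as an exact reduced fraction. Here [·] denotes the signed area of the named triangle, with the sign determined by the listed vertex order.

Choose coordinates J = (0, 0), X = (1, 0), V = (0, 1), P = (-3, 1).
1. Y is where the line through J parallel to XP meets line PV ⇒ Y = (-4, 1)
2. T lies on line XY with XT:TY = 5:1 ⇒ T = (-19/6, 5/6)
3. K lies on line TP with TK:KP = 1:(-3) ⇒ K = (-13/4, 3/4)
2·[JKV] = -13/4, 2·[KYJ] = -1/4
[JKV]:[KYJ] = -13/4:-1/4 = 13

[JKV]:[KYJ] = 13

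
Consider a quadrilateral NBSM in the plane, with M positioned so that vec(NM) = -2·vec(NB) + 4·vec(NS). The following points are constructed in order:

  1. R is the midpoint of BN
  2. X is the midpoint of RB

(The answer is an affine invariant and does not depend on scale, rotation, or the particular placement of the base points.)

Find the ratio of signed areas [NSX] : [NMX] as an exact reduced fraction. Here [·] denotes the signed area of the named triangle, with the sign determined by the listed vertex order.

[NSX]:[NMX] = 1/4

Choose coordinates N = (0, 0), B = (1, 0), S = (0, 1), M = (-2, 4).
1. R is the midpoint of BN ⇒ R = (1/2, 0)
2. X is the midpoint of RB ⇒ X = (3/4, 0)
2·[NSX] = -3/4, 2·[NMX] = -3
[NSX]:[NMX] = -3/4:-3 = 1/4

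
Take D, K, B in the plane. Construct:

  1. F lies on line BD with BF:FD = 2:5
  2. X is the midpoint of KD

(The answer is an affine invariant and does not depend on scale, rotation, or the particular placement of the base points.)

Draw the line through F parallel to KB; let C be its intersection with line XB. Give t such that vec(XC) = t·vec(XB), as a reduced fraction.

t = 3/7

Assign D = (0, 0), K = (1, 0), B = (0, 1) — the answer is frame-independent, so this choice is without loss of generality.
1. F lies on line BD with BF:FD = 2:5 ⇒ F = (0, 5/7)
2. X is the midpoint of KD ⇒ X = (1/2, 0)
through F parallel to KB: direction (-1, 1); meets XB at C = (2/7, 3/7)
C = X + t·(B−X) with t = 3/7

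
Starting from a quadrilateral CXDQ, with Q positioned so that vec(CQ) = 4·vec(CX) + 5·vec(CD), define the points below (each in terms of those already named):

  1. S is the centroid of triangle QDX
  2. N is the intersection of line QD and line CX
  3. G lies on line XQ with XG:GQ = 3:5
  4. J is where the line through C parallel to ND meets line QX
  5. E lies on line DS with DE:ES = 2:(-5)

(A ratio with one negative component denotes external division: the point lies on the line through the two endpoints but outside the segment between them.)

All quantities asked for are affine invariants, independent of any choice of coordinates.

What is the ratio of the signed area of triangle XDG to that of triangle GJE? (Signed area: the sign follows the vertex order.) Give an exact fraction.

[XDG]:[GJE] = -27/13

Work in coordinates with C = (0, 0), X = (1, 0), D = (0, 1), Q = (4, 5).
1. S is the centroid of triangle QDX ⇒ S = (5/3, 2)
2. N is the intersection of line QD and line CX ⇒ N = (-1, 0)
3. G lies on line XQ with XG:GQ = 3:5 ⇒ G = (17/8, 15/8)
4. J is where the line through C parallel to ND meets line QX ⇒ J = (5/2, 5/2)
5. E lies on line DS with DE:ES = 2:(-5) ⇒ E = (-10/9, 1/3)
2·[XDG] = -3, 2·[GJE] = 13/9
[XDG]:[GJE] = -3:13/9 = -27/13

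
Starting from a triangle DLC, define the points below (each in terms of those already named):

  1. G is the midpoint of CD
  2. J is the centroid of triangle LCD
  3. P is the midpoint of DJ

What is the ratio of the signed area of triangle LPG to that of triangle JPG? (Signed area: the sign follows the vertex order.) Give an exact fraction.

[LPG]:[JPG] = 3

Work in coordinates with D = (0, 0), L = (1, 0), C = (0, 1).
1. G is the midpoint of CD ⇒ G = (0, 1/2)
2. J is the centroid of triangle LCD ⇒ J = (1/3, 1/3)
3. P is the midpoint of DJ ⇒ P = (1/6, 1/6)
2·[LPG] = -1/4, 2·[JPG] = -1/12
[LPG]:[JPG] = -1/4:-1/12 = 3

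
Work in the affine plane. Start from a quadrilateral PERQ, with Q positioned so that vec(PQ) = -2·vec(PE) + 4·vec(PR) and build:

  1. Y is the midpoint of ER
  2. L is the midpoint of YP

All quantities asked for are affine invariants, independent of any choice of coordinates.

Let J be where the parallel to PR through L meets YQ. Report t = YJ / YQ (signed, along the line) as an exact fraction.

t = 1/10

Choose coordinates P = (0, 0), E = (1, 0), R = (0, 1), Q = (-2, 4).
1. Y is the midpoint of ER ⇒ Y = (1/2, 1/2)
2. L is the midpoint of YP ⇒ L = (1/4, 1/4)
through L parallel to PR: direction (0, 1); meets YQ at J = (1/4, 17/20)
J = Y + t·(Q−Y) with t = 1/10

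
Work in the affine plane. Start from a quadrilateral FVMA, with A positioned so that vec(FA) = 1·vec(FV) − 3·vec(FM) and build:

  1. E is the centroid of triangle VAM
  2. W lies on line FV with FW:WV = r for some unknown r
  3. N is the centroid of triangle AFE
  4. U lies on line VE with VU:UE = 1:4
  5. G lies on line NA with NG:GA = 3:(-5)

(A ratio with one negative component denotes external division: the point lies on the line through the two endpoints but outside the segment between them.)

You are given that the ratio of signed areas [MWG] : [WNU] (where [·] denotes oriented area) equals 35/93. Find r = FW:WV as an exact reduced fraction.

r = 3/2

Choose coordinates F = (0, 0), V = (1, 0), M = (0, 1), A = (1, -3).
1. E is the centroid of triangle VAM ⇒ E = (2/3, -2/3)
2. With FW:WV = r, write λ = r/(r+1) so W = F + λ·(V−F); W is affine-linear in λ
3. N is the centroid of triangle AFE ⇒ N = (5/9, -11/9)
4. U lies on line VE with VU:UE = 1:4 ⇒ U = (14/15, -2/15)
5. G lies on line NA with NG:GA = 3:(-5) ⇒ G = (-1/9, 13/9)
Every point depending on W is an affine combination of W and λ-independent points, so each such coordinate is linear in λ; the λ² term in each signed area is a multiple of (V−F)×(V−F) = 0, so 2·[MWG] and 2·[WNU] are each linear in λ. Evaluating at λ=0 and λ=1:
  2·[MWG] = 4/9·λ − 1/9,   2·[WNU] = -49/45·λ + 16/15
So [MWG]:[WNU] = (4/9·λ − 1/9) / (-49/45·λ + 16/15). Setting this equal to 35/93:
  4/9·λ − 1/9 = 35/93·(-49/45·λ + 16/15)  ⇒  λ = 3/5
Then r = λ/(1−λ) = (3/5)/(2/5) = 3/2. Check: with r = 3/2, W = (3/5, 0) and [MWG]:[WNU] = 35/93 as required.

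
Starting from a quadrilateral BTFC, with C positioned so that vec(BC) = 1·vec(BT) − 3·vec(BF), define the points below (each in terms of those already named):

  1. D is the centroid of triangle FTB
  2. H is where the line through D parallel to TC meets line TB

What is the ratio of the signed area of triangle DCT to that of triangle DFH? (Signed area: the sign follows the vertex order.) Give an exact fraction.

[DCT]:[DFH] = 18

Assign B = (0, 0), T = (1, 0), F = (0, 1), C = (1, -3) — the answer is frame-independent, so this choice is without loss of generality.
1. D is the centroid of triangle FTB ⇒ D = (1/3, 1/3)
2. H is where the line through D parallel to TC meets line TB ⇒ H = (1/3, 0)
2·[DCT] = 2, 2·[DFH] = 1/9
[DCT]:[DFH] = 2:1/9 = 18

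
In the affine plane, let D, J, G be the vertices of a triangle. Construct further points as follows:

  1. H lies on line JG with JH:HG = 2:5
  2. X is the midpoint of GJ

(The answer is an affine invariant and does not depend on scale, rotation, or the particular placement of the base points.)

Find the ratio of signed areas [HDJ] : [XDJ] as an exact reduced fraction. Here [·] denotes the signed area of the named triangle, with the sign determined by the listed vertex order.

[HDJ]:[XDJ] = 4/7

Set D = (0, 0), J = (1, 0), G = (0, 1); any affine frame gives the same invariant.
1. H lies on line JG with JH:HG = 2:5 ⇒ H = (5/7, 2/7)
2. X is the midpoint of GJ ⇒ X = (1/2, 1/2)
2·[HDJ] = 2/7, 2·[XDJ] = 1/2
[HDJ]:[XDJ] = 2/7:1/2 = 4/7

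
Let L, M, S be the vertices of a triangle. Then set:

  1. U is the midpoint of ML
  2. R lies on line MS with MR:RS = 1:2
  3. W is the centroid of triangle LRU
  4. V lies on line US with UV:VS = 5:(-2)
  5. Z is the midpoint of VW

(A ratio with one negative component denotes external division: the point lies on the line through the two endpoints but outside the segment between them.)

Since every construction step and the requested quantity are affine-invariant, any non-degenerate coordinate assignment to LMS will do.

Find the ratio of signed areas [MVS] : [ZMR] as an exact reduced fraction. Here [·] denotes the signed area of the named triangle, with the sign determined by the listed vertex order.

Choose coordinates L = (0, 0), M = (1, 0), S = (0, 1).
1. U is the midpoint of ML ⇒ U = (1/2, 0)
2. R lies on line MS with MR:RS = 1:2 ⇒ R = (2/3, 1/3)
3. W is the centroid of triangle LRU ⇒ W = (7/18, 1/9)
4. V lies on line US with UV:VS = 5:(-2) ⇒ V = (-1/3, 5/3)
5. Z is the midpoint of VW ⇒ Z = (1/36, 8/9)
2·[MVS] = 1/3, 2·[ZMR] = 1/36
[MVS]:[ZMR] = 1/3:1/36 = 12

[MVS]:[ZMR] = 12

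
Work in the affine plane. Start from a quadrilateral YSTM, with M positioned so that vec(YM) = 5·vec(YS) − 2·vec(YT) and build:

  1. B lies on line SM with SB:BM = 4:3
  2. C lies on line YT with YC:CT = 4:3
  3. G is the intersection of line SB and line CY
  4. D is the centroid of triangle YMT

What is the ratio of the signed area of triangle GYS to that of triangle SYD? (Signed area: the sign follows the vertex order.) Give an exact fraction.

[GYS]:[SYD] = 3/2

Work in coordinates with Y = (0, 0), S = (1, 0), T = (0, 1), M = (5, -2).
1. B lies on line SM with SB:BM = 4:3 ⇒ B = (23/7, -8/7)
2. C lies on line YT with YC:CT = 4:3 ⇒ C = (0, 4/7)
3. G is the intersection of line SB and line CY ⇒ G = (0, 1/2)
4. D is the centroid of triangle YMT ⇒ D = (5/3, -1/3)
2·[GYS] = 1/2, 2·[SYD] = 1/3
[GYS]:[SYD] = 1/2:1/3 = 3/2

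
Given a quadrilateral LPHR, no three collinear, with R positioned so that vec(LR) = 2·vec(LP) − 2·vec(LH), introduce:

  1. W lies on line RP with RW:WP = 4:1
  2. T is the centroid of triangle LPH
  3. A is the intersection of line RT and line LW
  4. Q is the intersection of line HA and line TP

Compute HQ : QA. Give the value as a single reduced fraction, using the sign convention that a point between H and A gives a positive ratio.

Work in coordinates with L = (0, 0), P = (1, 0), H = (0, 1), R = (2, -2).
1. W lies on line RP with RW:WP = 4:1 ⇒ W = (6/5, -2/5)
2. T is the centroid of triangle LPH ⇒ T = (1/3, 1/3)
3. A is the intersection of line RT and line LW ⇒ A = (3/4, -1/4)
4. Q is the intersection of line HA and line TP ⇒ Q = (3/7, 2/7)
Q = H + t·(A−H) with t = 4/7, so HQ:QA = t:(1−t) = 4/7:3/7

HQ:QA = 4/3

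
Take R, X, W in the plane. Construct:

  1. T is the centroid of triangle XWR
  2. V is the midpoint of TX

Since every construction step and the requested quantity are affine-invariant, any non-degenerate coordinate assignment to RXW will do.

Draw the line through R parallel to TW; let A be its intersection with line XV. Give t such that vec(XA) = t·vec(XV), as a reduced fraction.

Set R = (0, 0), X = (1, 0), W = (0, 1); any affine frame gives the same invariant.
1. T is the centroid of triangle XWR ⇒ T = (1/3, 1/3)
2. V is the midpoint of TX ⇒ V = (2/3, 1/6)
through R parallel to TW: direction (-1/3, 2/3); meets XV at A = (-1/3, 2/3)
A = X + t·(V−X) with t = 4

t = 4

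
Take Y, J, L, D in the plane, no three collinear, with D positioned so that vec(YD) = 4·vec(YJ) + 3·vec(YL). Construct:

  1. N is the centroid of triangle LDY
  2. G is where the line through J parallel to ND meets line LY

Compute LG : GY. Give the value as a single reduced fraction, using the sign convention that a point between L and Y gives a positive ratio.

Assign Y = (0, 0), J = (1, 0), L = (0, 1), D = (4, 3) — the answer is frame-independent, so this choice is without loss of generality.
1. N is the centroid of triangle LDY ⇒ N = (4/3, 4/3)
2. G is where the line through J parallel to ND meets line LY ⇒ G = (0, -5/8)
G = L + t·(Y−L) with t = 13/8, so LG:GY = t:(1−t) = 13/8:-5/8

LG:GY = -13/5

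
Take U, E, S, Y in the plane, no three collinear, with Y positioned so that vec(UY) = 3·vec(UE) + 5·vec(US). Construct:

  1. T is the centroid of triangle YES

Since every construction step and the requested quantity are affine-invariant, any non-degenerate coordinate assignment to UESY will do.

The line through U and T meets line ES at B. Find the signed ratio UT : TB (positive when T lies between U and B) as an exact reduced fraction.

Set U = (0, 0), E = (1, 0), S = (0, 1), Y = (3, 5); any affine frame gives the same invariant.
1. T is the centroid of triangle YES ⇒ T = (4/3, 2)
line UT meets ES at B = (2/5, 3/5)
T = U + t·(B−U) with t = 10/3, so UT:TB = 10/3:-7/3

UT:TB = -10/7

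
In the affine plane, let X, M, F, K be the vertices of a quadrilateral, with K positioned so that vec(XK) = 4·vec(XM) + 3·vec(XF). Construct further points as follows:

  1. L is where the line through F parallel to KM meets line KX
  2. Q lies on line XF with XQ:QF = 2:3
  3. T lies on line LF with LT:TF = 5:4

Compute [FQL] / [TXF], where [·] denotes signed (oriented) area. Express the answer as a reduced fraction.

[FQL]:[TXF] = -27/20

Assign X = (0, 0), M = (1, 0), F = (0, 1), K = (4, 3) — the answer is frame-independent, so this choice is without loss of generality.
1. L is where the line through F parallel to KM meets line KX ⇒ L = (-4, -3)
2. Q lies on line XF with XQ:QF = 2:3 ⇒ Q = (0, 2/5)
3. T lies on line LF with LT:TF = 5:4 ⇒ T = (-16/9, -7/9)
2·[FQL] = -12/5, 2·[TXF] = 16/9
[FQL]:[TXF] = -12/5:16/9 = -27/20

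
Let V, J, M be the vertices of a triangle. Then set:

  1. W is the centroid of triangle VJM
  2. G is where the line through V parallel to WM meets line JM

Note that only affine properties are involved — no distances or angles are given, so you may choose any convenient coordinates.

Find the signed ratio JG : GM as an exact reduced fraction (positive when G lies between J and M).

JG:GM = -2

Work in coordinates with V = (0, 0), J = (1, 0), M = (0, 1).
1. W is the centroid of triangle VJM ⇒ W = (1/3, 1/3)
2. G is where the line through V parallel to WM meets line JM ⇒ G = (-1, 2)
G = J + t·(M−J) with t = 2, so JG:GM = t:(1−t) = 2:-1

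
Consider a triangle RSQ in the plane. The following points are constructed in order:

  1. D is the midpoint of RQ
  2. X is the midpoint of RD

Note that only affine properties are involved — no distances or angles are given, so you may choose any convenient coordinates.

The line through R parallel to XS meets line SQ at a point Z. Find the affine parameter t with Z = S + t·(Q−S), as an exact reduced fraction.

t = -1/3

Work in coordinates with R = (0, 0), S = (1, 0), Q = (0, 1).
1. D is the midpoint of RQ ⇒ D = (0, 1/2)
2. X is the midpoint of RD ⇒ X = (0, 1/4)
through R parallel to XS: direction (1, -1/4); meets SQ at Z = (4/3, -1/3)
Z = S + t·(Q−S) with t = -1/3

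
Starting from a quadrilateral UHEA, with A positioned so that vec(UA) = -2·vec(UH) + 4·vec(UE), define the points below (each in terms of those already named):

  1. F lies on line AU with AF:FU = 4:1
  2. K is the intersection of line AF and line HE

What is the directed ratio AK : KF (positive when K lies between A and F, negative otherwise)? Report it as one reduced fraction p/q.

Choose coordinates U = (0, 0), H = (1, 0), E = (0, 1), A = (-2, 4).
1. F lies on line AU with AF:FU = 4:1 ⇒ F = (-2/5, 4/5)
2. K is the intersection of line AF and line HE ⇒ K = (-1, 2)
K = A + t·(F−A) with t = 5/8, so AK:KF = t:(1−t) = 5/8:3/8

AK:KF = 5/3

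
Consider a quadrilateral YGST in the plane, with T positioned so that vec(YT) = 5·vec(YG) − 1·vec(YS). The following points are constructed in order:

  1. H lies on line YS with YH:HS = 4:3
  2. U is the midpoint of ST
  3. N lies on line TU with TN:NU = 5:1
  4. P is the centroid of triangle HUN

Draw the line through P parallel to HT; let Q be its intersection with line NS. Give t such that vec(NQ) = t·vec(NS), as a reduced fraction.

Choose coordinates Y = (0, 0), G = (1, 0), S = (0, 1), T = (5, -1).
1. H lies on line YS with YH:HS = 4:3 ⇒ H = (0, 4/7)
2. U is the midpoint of ST ⇒ U = (5/2, 0)
3. N lies on line TU with TN:NU = 5:1 ⇒ N = (35/12, -1/6)
4. P is the centroid of triangle HUN ⇒ P = (65/36, 17/126)
through P parallel to HT: direction (5, -11/7); meets NS at Q = (125/36, -7/18)
Q = N + t·(S−N) with t = -4/21

t = -4/21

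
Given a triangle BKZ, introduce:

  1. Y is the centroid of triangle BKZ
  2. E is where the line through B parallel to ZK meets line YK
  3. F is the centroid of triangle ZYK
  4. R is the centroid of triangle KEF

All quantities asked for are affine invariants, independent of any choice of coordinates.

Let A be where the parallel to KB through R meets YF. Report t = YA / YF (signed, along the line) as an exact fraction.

t = 4/3

Work in coordinates with B = (0, 0), K = (1, 0), Z = (0, 1).
1. Y is the centroid of triangle BKZ ⇒ Y = (1/3, 1/3)
2. E is where the line through B parallel to ZK meets line YK ⇒ E = (-1, 1)
3. F is the centroid of triangle ZYK ⇒ F = (4/9, 4/9)
4. R is the centroid of triangle KEF ⇒ R = (4/27, 13/27)
through R parallel to KB: direction (-1, 0); meets YF at A = (13/27, 13/27)
A = Y + t·(F−Y) with t = 4/3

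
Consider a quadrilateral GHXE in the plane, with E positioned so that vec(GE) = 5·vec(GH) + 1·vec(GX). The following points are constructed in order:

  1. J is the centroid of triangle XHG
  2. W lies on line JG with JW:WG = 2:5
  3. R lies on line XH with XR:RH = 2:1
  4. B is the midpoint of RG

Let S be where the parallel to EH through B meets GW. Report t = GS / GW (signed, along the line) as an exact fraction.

Work in coordinates with G = (0, 0), H = (1, 0), X = (0, 1), E = (5, 1).
1. J is the centroid of triangle XHG ⇒ J = (1/3, 1/3)
2. W lies on line JG with JW:WG = 2:5 ⇒ W = (5/21, 5/21)
3. R lies on line XH with XR:RH = 2:1 ⇒ R = (2/3, 1/3)
4. B is the midpoint of RG ⇒ B = (1/3, 1/6)
through B parallel to EH: direction (-4, -1); meets GW at S = (1/9, 1/9)
S = G + t·(W−G) with t = 7/15

t = 7/15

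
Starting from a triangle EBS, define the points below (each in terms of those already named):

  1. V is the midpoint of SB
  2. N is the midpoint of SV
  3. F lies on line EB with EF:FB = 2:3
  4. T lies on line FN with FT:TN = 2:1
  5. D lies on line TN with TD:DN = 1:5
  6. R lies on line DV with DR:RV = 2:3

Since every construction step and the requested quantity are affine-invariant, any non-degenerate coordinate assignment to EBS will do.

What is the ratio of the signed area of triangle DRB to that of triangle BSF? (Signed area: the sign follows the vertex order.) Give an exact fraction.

[DRB]:[BSF] = -1/18

Set E = (0, 0), B = (1, 0), S = (0, 1); any affine frame gives the same invariant.
1. V is the midpoint of SB ⇒ V = (1/2, 1/2)
2. N is the midpoint of SV ⇒ N = (1/4, 3/4)
3. F lies on line EB with EF:FB = 2:3 ⇒ F = (2/5, 0)
4. T lies on line FN with FT:TN = 2:1 ⇒ T = (3/10, 1/2)
5. D lies on line TN with TD:DN = 1:5 ⇒ D = (7/24, 13/24)
6. R lies on line DV with DR:RV = 2:3 ⇒ R = (3/8, 21/40)
2·[DRB] = -1/30, 2·[BSF] = 3/5
[DRB]:[BSF] = -1/30:3/5 = -1/18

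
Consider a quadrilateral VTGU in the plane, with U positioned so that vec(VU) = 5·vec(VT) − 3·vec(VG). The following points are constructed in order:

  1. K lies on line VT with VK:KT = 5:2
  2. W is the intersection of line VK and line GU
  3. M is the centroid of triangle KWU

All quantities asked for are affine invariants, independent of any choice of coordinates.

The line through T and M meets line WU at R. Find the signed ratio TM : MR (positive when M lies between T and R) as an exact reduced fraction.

TM:MR = 2/5

Assign V = (0, 0), T = (1, 0), G = (0, 1), U = (5, -3) — the answer is frame-independent, so this choice is without loss of generality.
1. K lies on line VT with VK:KT = 5:2 ⇒ K = (5/7, 0)
2. W is the intersection of line VK and line GU ⇒ W = (5/4, 0)
3. M is the centroid of triangle KWU ⇒ M = (65/28, -1)
line TM meets WU at R = (45/8, -7/2)
M = T + t·(R−T) with t = 2/7, so TM:MR = 2/7:5/7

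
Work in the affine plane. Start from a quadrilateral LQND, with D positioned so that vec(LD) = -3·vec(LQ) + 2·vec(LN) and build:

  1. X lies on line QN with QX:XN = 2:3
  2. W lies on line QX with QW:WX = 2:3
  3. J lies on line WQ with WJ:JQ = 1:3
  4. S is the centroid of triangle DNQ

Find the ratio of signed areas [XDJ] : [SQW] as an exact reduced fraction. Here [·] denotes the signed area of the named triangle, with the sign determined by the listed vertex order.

Work in coordinates with L = (0, 0), Q = (1, 0), N = (0, 1), D = (-3, 2).
1. X lies on line QN with QX:XN = 2:3 ⇒ X = (3/5, 2/5)
2. W lies on line QX with QW:WX = 2:3 ⇒ W = (21/25, 4/25)
3. J lies on line WQ with WJ:JQ = 1:3 ⇒ J = (22/25, 3/25)
4. S is the centroid of triangle DNQ ⇒ S = (-2/3, 1)
2·[XDJ] = 14/25, 2·[SQW] = 8/75
[XDJ]:[SQW] = 14/25:8/75 = 21/4

[XDJ]:[SQW] = 21/4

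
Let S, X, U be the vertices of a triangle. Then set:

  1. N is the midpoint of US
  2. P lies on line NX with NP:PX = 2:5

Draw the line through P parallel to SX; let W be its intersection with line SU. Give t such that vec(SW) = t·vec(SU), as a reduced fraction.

t = 5/14

Choose coordinates S = (0, 0), X = (1, 0), U = (0, 1).
1. N is the midpoint of US ⇒ N = (0, 1/2)
2. P lies on line NX with NP:PX = 2:5 ⇒ P = (2/7, 5/14)
through P parallel to SX: direction (1, 0); meets SU at W = (0, 5/14)
W = S + t·(U−S) with t = 5/14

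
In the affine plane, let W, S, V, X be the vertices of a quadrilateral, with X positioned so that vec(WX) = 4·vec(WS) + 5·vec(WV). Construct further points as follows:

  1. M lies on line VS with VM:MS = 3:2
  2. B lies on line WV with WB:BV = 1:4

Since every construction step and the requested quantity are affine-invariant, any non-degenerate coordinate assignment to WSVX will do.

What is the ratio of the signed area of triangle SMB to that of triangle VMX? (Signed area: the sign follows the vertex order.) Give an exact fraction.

[SMB]:[VMX] = 1/15

Work in coordinates with W = (0, 0), S = (1, 0), V = (0, 1), X = (4, 5).
1. M lies on line VS with VM:MS = 3:2 ⇒ M = (3/5, 2/5)
2. B lies on line WV with WB:BV = 1:4 ⇒ B = (0, 1/5)
2·[SMB] = 8/25, 2·[VMX] = 24/5
[SMB]:[VMX] = 8/25:24/5 = 1/15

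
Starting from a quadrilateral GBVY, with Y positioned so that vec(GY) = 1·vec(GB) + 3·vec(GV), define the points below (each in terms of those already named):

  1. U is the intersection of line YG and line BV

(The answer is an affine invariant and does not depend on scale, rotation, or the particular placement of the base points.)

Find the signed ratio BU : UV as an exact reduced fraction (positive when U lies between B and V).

Assign G = (0, 0), B = (1, 0), V = (0, 1), Y = (1, 3) — the answer is frame-independent, so this choice is without loss of generality.
1. U is the intersection of line YG and line BV ⇒ U = (1/4, 3/4)
U = B + t·(V−B) with t = 3/4, so BU:UV = t:(1−t) = 3/4:1/4

BU:UV = 3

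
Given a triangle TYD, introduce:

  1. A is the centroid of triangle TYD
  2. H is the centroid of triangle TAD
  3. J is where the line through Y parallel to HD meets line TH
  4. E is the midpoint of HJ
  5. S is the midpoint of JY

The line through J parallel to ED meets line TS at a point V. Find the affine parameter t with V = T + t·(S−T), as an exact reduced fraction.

t = 5

Assign T = (0, 0), Y = (1, 0), D = (0, 1) — the answer is frame-independent, so this choice is without loss of generality.
1. A is the centroid of triangle TYD ⇒ A = (1/3, 1/3)
2. H is the centroid of triangle TAD ⇒ H = (1/9, 4/9)
3. J is where the line through Y parallel to HD meets line TH ⇒ J = (5/9, 20/9)
4. E is the midpoint of HJ ⇒ E = (1/3, 4/3)
5. S is the midpoint of JY ⇒ S = (7/9, 10/9)
through J parallel to ED: direction (-1/3, -1/3); meets TS at V = (35/9, 50/9)
V = T + t·(S−T) with t = 5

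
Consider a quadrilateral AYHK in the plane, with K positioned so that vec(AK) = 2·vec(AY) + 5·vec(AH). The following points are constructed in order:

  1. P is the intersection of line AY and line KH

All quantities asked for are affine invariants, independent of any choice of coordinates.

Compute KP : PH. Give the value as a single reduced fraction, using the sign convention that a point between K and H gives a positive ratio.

KP:PH = -5

Work in coordinates with A = (0, 0), Y = (1, 0), H = (0, 1), K = (2, 5).
1. P is the intersection of line AY and line KH ⇒ P = (-1/2, 0)
P = K + t·(H−K) with t = 5/4, so KP:PH = t:(1−t) = 5/4:-1/4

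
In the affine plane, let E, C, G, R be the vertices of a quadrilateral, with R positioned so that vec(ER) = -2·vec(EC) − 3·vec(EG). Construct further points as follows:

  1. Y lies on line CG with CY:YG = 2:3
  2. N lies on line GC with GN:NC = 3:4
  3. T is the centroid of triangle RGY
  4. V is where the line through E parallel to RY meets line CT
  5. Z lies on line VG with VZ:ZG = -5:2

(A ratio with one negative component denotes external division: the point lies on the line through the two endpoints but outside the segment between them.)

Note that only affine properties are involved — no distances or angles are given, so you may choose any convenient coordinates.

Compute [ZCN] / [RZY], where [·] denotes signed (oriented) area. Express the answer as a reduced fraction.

Assign E = (0, 0), C = (1, 0), G = (0, 1), R = (-2, -3) — the answer is frame-independent, so this choice is without loss of generality.
1. Y lies on line CG with CY:YG = 2:3 ⇒ Y = (3/5, 2/5)
2. N lies on line GC with GN:NC = 3:4 ⇒ N = (3/7, 4/7)
3. T is the centroid of triangle RGY ⇒ T = (-7/15, -8/15)
4. V is where the line through E parallel to RY meets line CT ⇒ V = (-52/135, -68/135)
5. Z lies on line VG with VZ:ZG = -5:2 ⇒ Z = (104/405, 811/405)
2·[ZCN] = -136/189, 2·[RZY] = -16/3
[ZCN]:[RZY] = -136/189:-16/3 = 17/126

[ZCN]:[RZY] = 17/126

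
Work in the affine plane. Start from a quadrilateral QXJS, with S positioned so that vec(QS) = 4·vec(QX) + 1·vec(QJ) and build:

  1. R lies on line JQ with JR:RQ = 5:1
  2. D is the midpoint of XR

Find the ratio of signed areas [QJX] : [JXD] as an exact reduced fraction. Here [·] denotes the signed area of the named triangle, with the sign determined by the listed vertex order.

Work in coordinates with Q = (0, 0), X = (1, 0), J = (0, 1), S = (4, 1).
1. R lies on line JQ with JR:RQ = 5:1 ⇒ R = (0, 1/6)
2. D is the midpoint of XR ⇒ D = (1/2, 1/12)
2·[QJX] = -1, 2·[JXD] = -5/12
[QJX]:[JXD] = -1:-5/12 = 12/5

[QJX]:[JXD] = 12/5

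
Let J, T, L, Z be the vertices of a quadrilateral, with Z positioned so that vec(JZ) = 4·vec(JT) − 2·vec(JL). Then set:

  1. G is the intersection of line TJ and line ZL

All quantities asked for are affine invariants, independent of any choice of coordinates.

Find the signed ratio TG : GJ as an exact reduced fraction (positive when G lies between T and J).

TG:GJ = -1/4

Work in coordinates with J = (0, 0), T = (1, 0), L = (0, 1), Z = (4, -2).
1. G is the intersection of line TJ and line ZL ⇒ G = (4/3, 0)
G = T + t·(J−T) with t = -1/3, so TG:GJ = t:(1−t) = -1/3:4/3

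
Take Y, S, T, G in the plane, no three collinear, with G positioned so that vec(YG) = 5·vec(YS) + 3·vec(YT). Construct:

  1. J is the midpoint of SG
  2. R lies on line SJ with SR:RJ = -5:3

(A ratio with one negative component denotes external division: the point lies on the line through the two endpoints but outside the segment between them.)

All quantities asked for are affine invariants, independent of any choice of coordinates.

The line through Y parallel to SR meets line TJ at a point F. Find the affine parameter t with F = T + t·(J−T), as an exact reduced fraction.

Assign Y = (0, 0), S = (1, 0), T = (0, 1), G = (5, 3) — the answer is frame-independent, so this choice is without loss of generality.
1. J is the midpoint of SG ⇒ J = (3, 3/2)
2. R lies on line SJ with SR:RJ = -5:3 ⇒ R = (6, 15/4)
through Y parallel to SR: direction (5, 15/4); meets TJ at F = (12/7, 9/7)
F = T + t·(J−T) with t = 4/7

t = 4/7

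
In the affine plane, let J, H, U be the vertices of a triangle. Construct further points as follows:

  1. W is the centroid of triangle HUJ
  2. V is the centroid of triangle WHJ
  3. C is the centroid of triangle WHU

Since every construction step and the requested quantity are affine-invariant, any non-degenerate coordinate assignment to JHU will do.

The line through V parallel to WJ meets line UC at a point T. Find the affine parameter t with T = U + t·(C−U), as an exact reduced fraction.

Work in coordinates with J = (0, 0), H = (1, 0), U = (0, 1).
1. W is the centroid of triangle HUJ ⇒ W = (1/3, 1/3)
2. V is the centroid of triangle WHJ ⇒ V = (4/9, 1/9)
3. C is the centroid of triangle WHU ⇒ C = (4/9, 4/9)
through V parallel to WJ: direction (-1/3, -1/3); meets UC at T = (16/27, 7/27)
T = U + t·(C−U) with t = 4/3

t = 4/3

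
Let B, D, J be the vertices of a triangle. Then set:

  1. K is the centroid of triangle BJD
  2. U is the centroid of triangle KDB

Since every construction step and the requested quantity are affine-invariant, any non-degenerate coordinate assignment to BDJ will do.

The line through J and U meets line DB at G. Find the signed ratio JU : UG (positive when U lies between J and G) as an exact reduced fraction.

JU:UG = 8

Assign B = (0, 0), D = (1, 0), J = (0, 1) — the answer is frame-independent, so this choice is without loss of generality.
1. K is the centroid of triangle BJD ⇒ K = (1/3, 1/3)
2. U is the centroid of triangle KDB ⇒ U = (4/9, 1/9)
line JU meets DB at G = (1/2, 0)
U = J + t·(G−J) with t = 8/9, so JU:UG = 8/9:1/9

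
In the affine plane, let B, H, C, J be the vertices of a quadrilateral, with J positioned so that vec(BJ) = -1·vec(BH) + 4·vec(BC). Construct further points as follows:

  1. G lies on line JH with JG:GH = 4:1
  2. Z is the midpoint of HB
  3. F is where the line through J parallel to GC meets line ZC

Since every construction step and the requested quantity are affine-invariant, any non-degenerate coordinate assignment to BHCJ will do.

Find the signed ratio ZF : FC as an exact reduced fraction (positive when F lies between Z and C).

ZF:FC = -21/16

Assign B = (0, 0), H = (1, 0), C = (0, 1), J = (-1, 4) — the answer is frame-independent, so this choice is without loss of generality.
1. G lies on line JH with JG:GH = 4:1 ⇒ G = (3/5, 4/5)
2. Z is the midpoint of HB ⇒ Z = (1/2, 0)
3. F is where the line through J parallel to GC meets line ZC ⇒ F = (-8/5, 21/5)
F = Z + t·(C−Z) with t = 21/5, so ZF:FC = t:(1−t) = 21/5:-16/5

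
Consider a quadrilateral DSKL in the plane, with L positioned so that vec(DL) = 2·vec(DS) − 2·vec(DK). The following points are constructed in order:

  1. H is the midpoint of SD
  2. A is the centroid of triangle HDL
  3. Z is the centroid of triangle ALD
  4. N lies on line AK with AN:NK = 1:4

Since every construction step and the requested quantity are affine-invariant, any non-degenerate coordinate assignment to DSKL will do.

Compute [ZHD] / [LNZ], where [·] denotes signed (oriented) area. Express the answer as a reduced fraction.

[ZHD]:[LNZ] = 8/5

Choose coordinates D = (0, 0), S = (1, 0), K = (0, 1), L = (2, -2).
1. H is the midpoint of SD ⇒ H = (1/2, 0)
2. A is the centroid of triangle HDL ⇒ A = (5/6, -2/3)
3. Z is the centroid of triangle ALD ⇒ Z = (17/18, -8/9)
4. N lies on line AK with AN:NK = 1:4 ⇒ N = (2/3, -1/3)
2·[ZHD] = 4/9, 2·[LNZ] = 5/18
[ZHD]:[LNZ] = 4/9:5/18 = 8/5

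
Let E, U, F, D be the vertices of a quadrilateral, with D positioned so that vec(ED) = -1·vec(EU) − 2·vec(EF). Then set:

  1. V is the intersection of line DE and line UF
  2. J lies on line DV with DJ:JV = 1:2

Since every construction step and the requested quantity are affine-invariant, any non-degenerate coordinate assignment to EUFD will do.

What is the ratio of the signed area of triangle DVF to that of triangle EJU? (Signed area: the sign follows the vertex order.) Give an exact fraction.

Work in coordinates with E = (0, 0), U = (1, 0), F = (0, 1), D = (-1, -2).
1. V is the intersection of line DE and line UF ⇒ V = (1/3, 2/3)
2. J lies on line DV with DJ:JV = 1:2 ⇒ J = (-5/9, -10/9)
2·[DVF] = 4/3, 2·[EJU] = 10/9
[DVF]:[EJU] = 4/3:10/9 = 6/5

[DVF]:[EJU] = 6/5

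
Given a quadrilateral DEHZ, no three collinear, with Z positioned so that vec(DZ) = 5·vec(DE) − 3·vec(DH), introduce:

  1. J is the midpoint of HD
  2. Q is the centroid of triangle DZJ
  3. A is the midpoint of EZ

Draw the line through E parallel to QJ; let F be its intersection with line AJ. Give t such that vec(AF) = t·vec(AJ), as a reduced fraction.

Set D = (0, 0), E = (1, 0), H = (0, 1), Z = (5, -3); any affine frame gives the same invariant.
1. J is the midpoint of HD ⇒ J = (0, 1/2)
2. Q is the centroid of triangle DZJ ⇒ Q = (5/3, -5/6)
3. A is the midpoint of EZ ⇒ A = (3, -3/2)
through E parallel to QJ: direction (-5/3, 4/3); meets AJ at F = (9/4, -1)
F = A + t·(J−A) with t = 1/4

t = 1/4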